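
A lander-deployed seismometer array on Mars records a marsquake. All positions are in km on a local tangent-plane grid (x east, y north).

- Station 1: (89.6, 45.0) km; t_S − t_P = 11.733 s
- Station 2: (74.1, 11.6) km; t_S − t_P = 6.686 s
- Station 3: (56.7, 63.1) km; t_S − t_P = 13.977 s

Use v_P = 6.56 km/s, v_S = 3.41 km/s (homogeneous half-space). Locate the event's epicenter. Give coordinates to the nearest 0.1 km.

(68.1, -35.5)

Distance from S−P lag: d = Δt · v_P v_S / (v_P − v_S) = Δt · (6.56·3.41)/(6.56−3.41) ≈ 7.1015·Δt.
So d_Station 1 = 83.32, d_Station 2 = 47.48, d_Station 3 = 99.26 km.
Circle about each station: (x − 89.6)² + (y − 45.0)² = 83.32²; (x − 74.1)² + (y − 11.6)² = 47.48²; (x − 56.7)² + (y − 63.1)² = 99.26².
Subtracting the Station 1 equation from the Station 2 and Station 3 equations removes the quadratic terms:
-31.0 x − 66.8 y = 260.08
-65.8 x + 36.2 y = -5766.99
Solving the 2×2 system: x ≈ 68.1, y ≈ -35.5 km.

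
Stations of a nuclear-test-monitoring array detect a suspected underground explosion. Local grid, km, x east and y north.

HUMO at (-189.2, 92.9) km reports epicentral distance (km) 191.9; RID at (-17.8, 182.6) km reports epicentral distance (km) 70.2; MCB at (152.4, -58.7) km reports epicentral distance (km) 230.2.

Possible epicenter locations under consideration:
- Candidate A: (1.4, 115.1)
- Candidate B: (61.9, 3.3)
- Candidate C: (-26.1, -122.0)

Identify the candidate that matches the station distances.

Candidate A

For each candidate, compare |candidate − station| to the reported distance:
Candidate A: residuals HUMO 0.0, RID 0.0, MCB 0.0 → max 0.0 km
Candidate B: residuals HUMO 74.7, RID 126.0, MCB 120.5 → max 126.0 km
Candidate C: residuals HUMO 77.9, RID 234.5, MCB 40.8 → max 234.5 km
Only Candidate A has all residuals ≈ 0.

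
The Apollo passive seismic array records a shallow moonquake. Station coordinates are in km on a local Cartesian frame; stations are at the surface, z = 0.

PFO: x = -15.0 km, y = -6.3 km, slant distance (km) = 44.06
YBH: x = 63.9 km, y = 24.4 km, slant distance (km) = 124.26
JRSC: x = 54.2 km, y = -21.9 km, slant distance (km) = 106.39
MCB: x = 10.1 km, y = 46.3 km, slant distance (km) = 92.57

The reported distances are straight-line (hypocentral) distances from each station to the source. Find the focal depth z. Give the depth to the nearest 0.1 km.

Each station gives a sphere (x−x_i)² + (y−y_i)² + z² = d_i² (stations at z=0).
Subtracting the PFO sphere from YBH and JRSC: z² cancels, leaving linear equations in x and y:
157.8 x + 61.4 y = -9085.38
138.4 x − 31.2 y = -6224.99
Solving: x ≈ -49.599, y ≈ -20.499 km (keep extra digits for the depth step; rounded: -49.6, -20.5).
Then from the PFO sphere: z² = 44.06² − (x + 15.0)² − (y + 6.3)² with x = -49.599, y = -20.499, so z ≈ 23.293 ≈ 23.3 km.
Check against MCB (with the unrounded solution): distance 92.57 ≈ 92.57 km. ✓

23.3 km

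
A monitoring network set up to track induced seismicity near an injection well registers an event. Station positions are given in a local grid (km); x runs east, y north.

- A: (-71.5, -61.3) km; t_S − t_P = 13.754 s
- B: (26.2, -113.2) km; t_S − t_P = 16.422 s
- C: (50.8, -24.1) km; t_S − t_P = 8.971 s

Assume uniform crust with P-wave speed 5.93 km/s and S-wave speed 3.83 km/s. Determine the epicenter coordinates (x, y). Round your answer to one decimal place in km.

(9.3, 63.6)

Distance from S−P lag: d = Δt · v_P v_S / (v_P − v_S) = Δt · (5.93·3.83)/(5.93−3.83) ≈ 10.8152·Δt.
So d_A = 148.75, d_B = 177.61, d_C = 97.02 km.
Circle about each station: (x + 71.5)² + (y + 61.3)² = 148.75²; (x − 26.2)² + (y + 113.2)² = 177.61²; (x − 50.8)² + (y + 24.1)² = 97.02².
Subtracting pairs of circle equations eliminates x²+y² and gives linear equations (the radical axes):
195.4 x − 103.8 y = -4788.01
244.6 x + 74.4 y = 7005.19
Solving the 2×2 system: x ≈ 9.3, y ≈ 63.6 km.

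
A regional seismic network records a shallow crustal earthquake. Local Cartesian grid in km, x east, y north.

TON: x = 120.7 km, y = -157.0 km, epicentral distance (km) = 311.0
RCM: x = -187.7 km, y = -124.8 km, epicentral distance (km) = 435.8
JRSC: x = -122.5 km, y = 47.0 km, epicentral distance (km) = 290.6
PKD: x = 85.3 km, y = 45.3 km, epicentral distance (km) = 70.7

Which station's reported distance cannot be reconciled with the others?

PKD

Solve using three stations at a time. Using TON, RCM, JRSC (subtract circle equations pairwise → linear system) gives (x, y) ≈ (148.3, 152.9).
Distances from that point to each station vs reported:
  TON: calculated 311.2 vs reported 311.0 → residual 0.2 km
  RCM: calculated 435.9 vs reported 435.8 → residual 0.1 km
  JRSC: calculated 290.8 vs reported 290.6 → residual 0.2 km
  PKD: calculated 124.7 vs reported 70.7 → residual 54.0 km
TON, RCM, JRSC are mutually consistent (residuals ≈ 0); PKD is off by 54.0 km.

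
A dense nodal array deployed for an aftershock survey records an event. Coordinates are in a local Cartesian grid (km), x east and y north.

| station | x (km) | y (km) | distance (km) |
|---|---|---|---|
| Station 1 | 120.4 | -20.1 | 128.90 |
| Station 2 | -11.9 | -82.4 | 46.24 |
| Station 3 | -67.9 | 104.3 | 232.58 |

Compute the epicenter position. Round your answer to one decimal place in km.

Circle about each station: (x − 120.4)² + (y + 20.1)² = 128.90²; (x + 11.9)² + (y + 82.4)² = 46.24²; (x + 67.9)² + (y − 104.3)² = 232.58².
Subtracting pairs of circle equations eliminates x²+y² and gives linear equations (the radical axes):
-264.6 x − 124.6 y = 6508.27
-376.6 x + 248.8 y = -36889.52
Solving the 2×2 system: x ≈ 26.4, y ≈ -108.3 km.
Check against Station 1 (with the unrounded x, y): √((x − 120.4)²+(y + 20.1)²) = 128.90 ≈ 128.90 km. ✓

26.4 km east, -108.3 km north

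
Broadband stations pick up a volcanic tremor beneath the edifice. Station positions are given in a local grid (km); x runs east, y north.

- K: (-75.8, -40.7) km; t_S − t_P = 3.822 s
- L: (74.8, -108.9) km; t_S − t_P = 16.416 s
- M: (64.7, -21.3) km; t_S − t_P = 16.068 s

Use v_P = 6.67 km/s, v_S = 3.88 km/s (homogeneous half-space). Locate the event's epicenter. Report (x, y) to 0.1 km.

-73.9 km east, -76.1 km north

Distance from S−P lag: d = Δt · v_P v_S / (v_P − v_S) = Δt · (6.67·3.88)/(6.67−3.88) ≈ 9.2758·Δt.
So d_K = 35.45, d_L = 152.27, d_M = 149.04 km.
Circle about each station: (x + 75.8)² + (y + 40.7)² = 35.45²; (x − 74.8)² + (y + 108.9)² = 152.27²; (x − 64.7)² + (y + 21.3)² = 149.04².
Subtracting the K equation from the L and M equations removes the quadratic terms:
301.2 x − 136.4 y = -11877.33
281.0 x + 38.8 y = -23718.57
Solving the 2×2 system: x ≈ -73.9, y ≈ -76.1 km.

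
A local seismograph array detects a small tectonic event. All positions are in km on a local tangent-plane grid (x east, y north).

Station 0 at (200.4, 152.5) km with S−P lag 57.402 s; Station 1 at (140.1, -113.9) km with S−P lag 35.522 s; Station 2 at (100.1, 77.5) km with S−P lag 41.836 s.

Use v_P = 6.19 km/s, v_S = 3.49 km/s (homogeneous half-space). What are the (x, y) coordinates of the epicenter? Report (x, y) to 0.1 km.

-141.2 km east, -154.5 km north

Distance from S−P lag: d = Δt · v_P v_S / (v_P − v_S) = Δt · (6.19·3.49)/(6.19−3.49) ≈ 8.0011·Δt.
So d_Station 0 = 459.28, d_Station 1 = 284.22, d_Station 2 = 334.74 km.
Circle about each station: (x − 200.4)² + (y − 152.5)² = 459.28²; (x − 140.1)² + (y + 113.9)² = 284.22²; (x − 100.1)² + (y − 77.5)² = 334.74².
Subtracting the Station 0 equation from the Station 1 and Station 2 equations removes the quadratic terms:
-120.6 x − 532.8 y = 99341.92
-200.6 x − 150.0 y = 51497.10
Solving the 2×2 system: x ≈ -141.2, y ≈ -154.5 km.
Check against Station 0 (with the unrounded x, y): √((x − 200.4)²+(y − 152.5)²) = 459.27 ≈ 459.28 km. ✓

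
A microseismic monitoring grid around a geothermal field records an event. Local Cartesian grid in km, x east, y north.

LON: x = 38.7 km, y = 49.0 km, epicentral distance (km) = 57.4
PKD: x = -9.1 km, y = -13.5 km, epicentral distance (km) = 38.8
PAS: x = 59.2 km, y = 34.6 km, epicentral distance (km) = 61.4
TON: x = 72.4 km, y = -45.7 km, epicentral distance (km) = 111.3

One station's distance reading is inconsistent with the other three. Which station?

Solve using three stations at a time. Using LON, PKD, TON (subtract circle equations pairwise → linear system) gives (x, y) ≈ (-13.5, 25.1).
Distances from that point to each station vs reported:
  LON: calculated 57.4 vs reported 57.4 → residual 0.0 km
  PKD: calculated 38.8 vs reported 38.8 → residual 0.0 km
  PAS: calculated 73.3 vs reported 61.4 → residual 11.9 km
  TON: calculated 111.3 vs reported 111.3 → residual 0.0 km
LON, PKD, TON are mutually consistent (residuals ≈ 0); PAS is off by 11.9 km.

PAS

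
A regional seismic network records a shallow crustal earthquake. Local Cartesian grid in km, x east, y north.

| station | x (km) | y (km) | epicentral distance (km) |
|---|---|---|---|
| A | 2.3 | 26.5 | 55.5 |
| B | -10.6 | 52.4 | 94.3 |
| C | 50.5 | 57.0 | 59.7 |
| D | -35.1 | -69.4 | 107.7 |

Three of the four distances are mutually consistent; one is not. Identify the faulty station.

B

Solve using three stations at a time. Using A, C, D (subtract circle equations pairwise → linear system) gives (x, y) ≈ (49.5, -2.7).
Distances from that point to each station vs reported:
  A: calculated 55.6 vs reported 55.5 → residual 0.1 km
  B: calculated 81.6 vs reported 94.3 → residual 12.7 km
  C: calculated 59.8 vs reported 59.7 → residual 0.1 km
  D: calculated 107.7 vs reported 107.7 → residual 0.0 km
A, C, D are mutually consistent (residuals ≈ 0); B is off by 12.7 km.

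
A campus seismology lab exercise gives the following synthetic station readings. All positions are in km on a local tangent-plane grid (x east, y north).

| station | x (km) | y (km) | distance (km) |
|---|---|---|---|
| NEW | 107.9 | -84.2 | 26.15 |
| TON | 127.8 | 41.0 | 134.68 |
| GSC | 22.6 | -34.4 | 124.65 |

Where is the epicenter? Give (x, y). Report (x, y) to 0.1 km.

(132.3, -93.6)

Circle about each station: (x − 107.9)² + (y + 84.2)² = 26.15²; (x − 127.8)² + (y − 41.0)² = 134.68²; (x − 22.6)² + (y + 34.4)² = 124.65².
Subtracting pairs of circle equations eliminates x²+y² and gives linear equations (the radical axes):
39.8 x + 250.4 y = -18173.09
-170.6 x + 99.6 y = -31891.73
Solving the 2×2 system: x ≈ 132.3, y ≈ -93.6 km.
Check against NEW (with the unrounded x, y): √((x − 107.9)²+(y + 84.2)²) = 26.14 ≈ 26.15 km. ✓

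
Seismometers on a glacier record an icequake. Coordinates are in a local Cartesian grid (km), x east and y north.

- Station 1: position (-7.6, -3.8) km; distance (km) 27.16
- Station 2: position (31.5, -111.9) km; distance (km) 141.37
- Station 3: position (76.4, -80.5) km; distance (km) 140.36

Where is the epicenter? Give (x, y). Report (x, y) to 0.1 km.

Circle about each station: (x + 7.6)² + (y + 3.8)² = 27.16²; (x − 31.5)² + (y + 111.9)² = 141.37²; (x − 76.4)² + (y + 80.5)² = 140.36².
Subtracting the Station 1 equation from the Station 2 and Station 3 equations removes the quadratic terms:
78.2 x − 216.2 y = -5806.15
168.0 x − 153.4 y = -6718.25
Solving the 2×2 system: x ≈ -23.1, y ≈ 18.5 km.
Check against Station 1 (with the unrounded x, y): √((x + 7.6)²+(y + 3.8)²) = 27.16 ≈ 27.16 km. ✓

-23.1 km east, 18.5 km north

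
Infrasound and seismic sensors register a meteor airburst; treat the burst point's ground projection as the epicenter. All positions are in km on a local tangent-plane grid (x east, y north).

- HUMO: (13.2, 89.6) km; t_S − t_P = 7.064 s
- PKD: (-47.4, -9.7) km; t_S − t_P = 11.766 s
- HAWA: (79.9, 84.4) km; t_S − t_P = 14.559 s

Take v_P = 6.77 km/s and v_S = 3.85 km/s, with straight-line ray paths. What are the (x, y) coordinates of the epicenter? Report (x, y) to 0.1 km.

Distance from S−P lag: d = Δt · v_P v_S / (v_P − v_S) = Δt · (6.77·3.85)/(6.77−3.85) ≈ 8.9262·Δt.
So d_HUMO = 63.05, d_PKD = 105.03, d_HAWA = 129.96 km.
Circle about each station: (x − 13.2)² + (y − 89.6)² = 63.05²; (x + 47.4)² + (y + 9.7)² = 105.03²; (x − 79.9)² + (y − 84.4)² = 129.96².
Subtracting pairs of circle equations eliminates x²+y² and gives linear equations (the radical axes):
-121.2 x − 198.6 y = -12917.55
133.4 x − 10.4 y = -7609.33
Solving the 2×2 system: x ≈ -49.6, y ≈ 95.3 km.
Check against HUMO (with the unrounded x, y): √((x − 13.2)²+(y − 89.6)²) = 63.07 ≈ 63.05 km. ✓

(-49.6, 95.3)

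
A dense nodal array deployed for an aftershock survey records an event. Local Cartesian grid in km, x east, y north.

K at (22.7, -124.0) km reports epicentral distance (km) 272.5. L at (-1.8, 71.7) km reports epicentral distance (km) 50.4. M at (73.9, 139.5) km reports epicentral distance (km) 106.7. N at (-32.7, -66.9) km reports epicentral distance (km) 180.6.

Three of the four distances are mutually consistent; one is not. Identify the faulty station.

Solve using three stations at a time. Using L, M, N (subtract circle equations pairwise → linear system) gives (x, y) ≈ (-29.6, 113.6).
Distances from that point to each station vs reported:
  K: calculated 243.3 vs reported 272.5 → residual 29.2 km
  L: calculated 50.3 vs reported 50.4 → residual 0.1 km
  M: calculated 106.7 vs reported 106.7 → residual 0.0 km
  N: calculated 180.6 vs reported 180.6 → residual 0.0 km
L, M, N are mutually consistent (residuals ≈ 0); K is off by 29.2 km.

K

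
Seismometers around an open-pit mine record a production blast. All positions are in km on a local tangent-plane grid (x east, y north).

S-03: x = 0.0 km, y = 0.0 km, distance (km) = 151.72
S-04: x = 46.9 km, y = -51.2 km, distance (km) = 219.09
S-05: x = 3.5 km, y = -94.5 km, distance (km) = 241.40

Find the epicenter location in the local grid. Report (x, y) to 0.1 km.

(-65.6, 136.8)

Circle about each station: x² + y² = 151.72²; (x − 46.9)² + (y + 51.2)² = 219.09²; (x − 3.5)² + (y + 94.5)² = 241.40².
Subtracting the S-03 equation from the S-04 and S-05 equations removes the quadratic terms:
93.8 x − 102.4 y = -20160.42
7.0 x − 189.0 y = -26312.50
Solving the 2×2 system: x ≈ -65.6, y ≈ 136.8 km.
Check against S-03 (with the unrounded x, y): √(x²+y²) = 151.71 ≈ 151.72 km. ✓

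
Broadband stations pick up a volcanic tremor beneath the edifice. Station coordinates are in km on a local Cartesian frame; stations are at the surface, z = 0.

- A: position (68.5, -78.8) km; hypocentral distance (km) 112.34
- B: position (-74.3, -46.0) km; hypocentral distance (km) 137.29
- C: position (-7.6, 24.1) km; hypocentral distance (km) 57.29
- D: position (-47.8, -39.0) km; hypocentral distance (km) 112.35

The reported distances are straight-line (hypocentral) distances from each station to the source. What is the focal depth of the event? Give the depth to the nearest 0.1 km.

Each station gives a sphere (x−x_i)² + (y−y_i)² + z² = d_i² (stations at z=0).
Subtracting the A sphere from B and C: z² cancels, leaving linear equations in x and y:
-285.6 x + 65.6 y = -9493.47
-152.2 x + 205.8 y = -924.99
Solving: x ≈ 38.799, y ≈ 24.199 km (keep extra digits for the depth step; rounded: 38.8, 24.2).
Then from the A sphere: z² = 112.34² − (x − 68.5)² − (y + 78.8)² with x = 38.799, y = 24.199, so z ≈ 33.606 ≈ 33.6 km.
Check against D (with the unrounded solution): distance 112.35 ≈ 112.35 km. ✓

z ≈ 33.6 km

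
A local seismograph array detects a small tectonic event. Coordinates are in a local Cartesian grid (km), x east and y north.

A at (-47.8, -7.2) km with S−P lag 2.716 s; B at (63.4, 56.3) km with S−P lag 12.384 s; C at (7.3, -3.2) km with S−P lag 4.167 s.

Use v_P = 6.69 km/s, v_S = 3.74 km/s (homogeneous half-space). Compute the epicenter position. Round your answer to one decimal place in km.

x ≈ -27.4 km, y ≈ 3.5 km

Distance from S−P lag: d = Δt · v_P v_S / (v_P − v_S) = Δt · (6.69·3.74)/(6.69−3.74) ≈ 8.4816·Δt.
So d_A = 23.04, d_B = 105.04, d_C = 35.34 km.
Circle about each station: (x + 47.8)² + (y + 7.2)² = 23.04²; (x − 63.4)² + (y − 56.3)² = 105.04²; (x − 7.3)² + (y + 3.2)² = 35.34².
Subtracting the A equation from the B and C equations removes the quadratic terms:
222.4 x + 127.0 y = -5649.99
110.2 x + 8.0 y = -2991.22
Solving the 2×2 system: x ≈ -27.4, y ≈ 3.5 km.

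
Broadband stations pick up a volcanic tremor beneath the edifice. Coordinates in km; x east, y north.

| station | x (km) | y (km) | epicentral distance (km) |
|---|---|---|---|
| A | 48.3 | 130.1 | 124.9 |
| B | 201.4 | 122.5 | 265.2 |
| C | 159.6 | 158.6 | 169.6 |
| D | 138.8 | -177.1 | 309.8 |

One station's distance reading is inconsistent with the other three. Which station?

Solve using three stations at a time. Using A, B, D (subtract circle equations pairwise → linear system) gives (x, y) ≈ (-57.0, 63.0).
Distances from that point to each station vs reported:
  A: calculated 124.9 vs reported 124.9 → residual 0.0 km
  B: calculated 265.2 vs reported 265.2 → residual 0.0 km
  C: calculated 236.8 vs reported 169.6 → residual 67.2 km
  D: calculated 309.8 vs reported 309.8 → residual 0.0 km
A, B, D are mutually consistent (residuals ≈ 0); C is off by 67.2 km.

C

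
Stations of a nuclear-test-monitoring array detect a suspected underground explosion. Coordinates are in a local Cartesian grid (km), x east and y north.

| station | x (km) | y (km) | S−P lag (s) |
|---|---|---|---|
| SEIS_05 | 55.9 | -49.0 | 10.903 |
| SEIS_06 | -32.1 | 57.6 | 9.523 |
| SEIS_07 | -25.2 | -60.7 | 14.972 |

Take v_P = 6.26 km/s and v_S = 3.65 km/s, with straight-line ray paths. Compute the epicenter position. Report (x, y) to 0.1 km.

Distance from S−P lag: d = Δt · v_P v_S / (v_P − v_S) = Δt · (6.26·3.65)/(6.26−3.65) ≈ 8.7544·Δt.
So d_SEIS_05 = 95.45, d_SEIS_06 = 83.37, d_SEIS_07 = 131.07 km.
Circle about each station: (x − 55.9)² + (y + 49.0)² = 95.45²; (x + 32.1)² + (y − 57.6)² = 83.37²; (x + 25.2)² + (y + 60.7)² = 131.07².
Subtracting pairs of circle equations eliminates x²+y² and gives linear equations (the radical axes):
-176.0 x + 213.2 y = 982.51
-162.2 x − 23.4 y = -9274.92
Solving the 2×2 system: x ≈ 50.5, y ≈ 46.3 km.
Check against SEIS_05 (with the unrounded x, y): √((x − 55.9)²+(y + 49.0)²) = 95.45 ≈ 95.45 km. ✓

(50.5, 46.3)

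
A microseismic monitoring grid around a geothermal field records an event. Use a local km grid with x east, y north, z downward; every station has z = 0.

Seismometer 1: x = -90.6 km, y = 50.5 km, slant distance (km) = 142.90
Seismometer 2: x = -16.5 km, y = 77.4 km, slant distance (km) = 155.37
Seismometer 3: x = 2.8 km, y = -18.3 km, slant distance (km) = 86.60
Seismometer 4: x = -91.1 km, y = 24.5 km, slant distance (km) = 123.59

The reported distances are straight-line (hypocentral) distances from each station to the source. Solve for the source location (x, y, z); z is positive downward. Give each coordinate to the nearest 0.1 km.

Each station gives a sphere (x−x_i)² + (y−y_i)² + z² = d_i² (stations at z=0).
Subtracting the Seismometer 1 sphere from Seismometer 2 and Seismometer 3: z² cancels, leaving linear equations in x and y:
148.2 x + 53.8 y = -8215.03
186.8 x − 137.6 y = 2504.97
Solving: x ≈ -32.705, y ≈ -62.604 km (keep extra digits for the depth step; rounded: -32.7, -62.6).
Then from the Seismometer 1 sphere: z² = 142.90² − (x + 90.6)² − (y − 50.5)² with x = -32.705, y = -62.604, so z ≈ 65.392 ≈ 65.4 km.
Check against Seismometer 4 (with the unrounded solution): distance 123.58 ≈ 123.59 km. ✓

x ≈ -32.7 km, y ≈ -62.6 km, depth ≈ 65.4 km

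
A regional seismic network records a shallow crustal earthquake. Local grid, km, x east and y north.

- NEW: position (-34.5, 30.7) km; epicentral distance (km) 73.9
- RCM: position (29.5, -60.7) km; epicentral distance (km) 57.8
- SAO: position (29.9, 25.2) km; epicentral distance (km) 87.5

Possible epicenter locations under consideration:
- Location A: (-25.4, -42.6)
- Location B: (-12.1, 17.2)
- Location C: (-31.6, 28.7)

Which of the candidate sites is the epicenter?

Location A

For each candidate, compare |candidate − station| to the reported distance:
Location A: residuals NEW 0.0, RCM 0.0, SAO 0.0 → max 0.0 km
Location B: residuals NEW 47.7, RCM 30.5, SAO 44.7 → max 47.7 km
Location C: residuals NEW 70.4, RCM 50.5, SAO 25.9 → max 70.4 km
Only Location A has all residuals ≈ 0.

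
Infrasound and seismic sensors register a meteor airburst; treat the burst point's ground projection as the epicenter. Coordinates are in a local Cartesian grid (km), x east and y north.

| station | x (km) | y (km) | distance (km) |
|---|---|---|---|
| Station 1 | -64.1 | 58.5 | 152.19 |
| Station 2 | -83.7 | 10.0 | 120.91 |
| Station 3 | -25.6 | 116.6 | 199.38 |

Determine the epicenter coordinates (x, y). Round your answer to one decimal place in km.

Circle about each station: (x + 64.1)² + (y − 58.5)² = 152.19²; (x + 83.7)² + (y − 10.0)² = 120.91²; (x + 25.6)² + (y − 116.6)² = 199.38².
Subtracting pairs of circle equations eliminates x²+y² and gives linear equations (the radical axes):
-39.2 x − 97.0 y = 8117.20
77.0 x + 116.2 y = -9870.73
Solving the 2×2 system: x ≈ -4.9, y ≈ -81.7 km.

-4.9 km east, -81.7 km north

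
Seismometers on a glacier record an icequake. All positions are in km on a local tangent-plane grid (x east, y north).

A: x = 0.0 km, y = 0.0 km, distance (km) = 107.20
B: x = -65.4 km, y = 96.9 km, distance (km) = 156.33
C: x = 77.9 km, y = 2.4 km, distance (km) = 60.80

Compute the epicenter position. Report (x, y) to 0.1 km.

Circle about each station: x² + y² = 107.20²; (x + 65.4)² + (y − 96.9)² = 156.33²; (x − 77.9)² + (y − 2.4)² = 60.80².
Subtracting the A equation from the B and C equations removes the quadratic terms:
-130.8 x + 193.8 y = 719.54
155.8 x + 4.8 y = 13869.37
Solving the 2×2 system: x ≈ 87.1, y ≈ 62.5 km.
Check against A (with the unrounded x, y): √(x²+y²) = 107.20 ≈ 107.20 km. ✓

87.1 km east, 62.5 km north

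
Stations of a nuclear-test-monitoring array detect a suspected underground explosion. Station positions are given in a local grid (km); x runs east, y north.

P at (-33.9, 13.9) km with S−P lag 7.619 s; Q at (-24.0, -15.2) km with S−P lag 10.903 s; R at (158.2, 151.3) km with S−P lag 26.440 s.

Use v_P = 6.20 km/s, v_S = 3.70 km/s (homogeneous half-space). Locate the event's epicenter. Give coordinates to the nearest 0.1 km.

-71.4 km east, 72.9 km north

Distance from S−P lag: d = Δt · v_P v_S / (v_P − v_S) = Δt · (6.20·3.70)/(6.20−3.70) ≈ 9.1760·Δt.
So d_P = 69.91, d_Q = 100.05, d_R = 242.61 km.
Circle about each station: (x + 33.9)² + (y − 13.9)² = 69.91²; (x + 24.0)² + (y + 15.2)² = 100.05²; (x − 158.2)² + (y − 151.3)² = 242.61².
Subtracting pairs of circle equations eliminates x²+y² and gives linear equations (the radical axes):
19.8 x − 58.2 y = -5657.97
384.2 x + 274.8 y = -7395.69
Solving the 2×2 system: x ≈ -71.4, y ≈ 72.9 km.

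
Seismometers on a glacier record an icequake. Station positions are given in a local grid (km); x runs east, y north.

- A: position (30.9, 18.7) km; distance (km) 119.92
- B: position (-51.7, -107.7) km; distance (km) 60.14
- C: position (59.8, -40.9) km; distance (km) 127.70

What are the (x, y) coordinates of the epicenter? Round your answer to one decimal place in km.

-67.6 km east, -49.7 km north

Circle about each station: (x − 30.9)² + (y − 18.7)² = 119.92²; (x + 51.7)² + (y + 107.7)² = 60.14²; (x − 59.8)² + (y + 40.9)² = 127.70².
Subtracting the A equation from the B and C equations removes the quadratic terms:
-165.2 x − 252.8 y = 23731.67
57.8 x − 119.2 y = 2017.87
Solving the 2×2 system: x ≈ -67.6, y ≈ -49.7 km.
Check against A (with the unrounded x, y): √((x − 30.9)²+(y − 18.7)²) = 119.92 ≈ 119.92 km. ✓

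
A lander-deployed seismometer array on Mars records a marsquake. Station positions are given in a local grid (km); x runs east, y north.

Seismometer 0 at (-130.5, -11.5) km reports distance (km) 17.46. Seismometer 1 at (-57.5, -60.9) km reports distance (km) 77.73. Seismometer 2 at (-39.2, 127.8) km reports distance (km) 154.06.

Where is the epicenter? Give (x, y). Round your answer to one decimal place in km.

-113.6 km east, -7.1 km north

Circle about each station: (x + 130.5)² + (y + 11.5)² = 17.46²; (x + 57.5)² + (y + 60.9)² = 77.73²; (x + 39.2)² + (y − 127.8)² = 154.06².
Subtracting the Seismometer 0 equation from the Seismometer 1 and Seismometer 2 equations removes the quadratic terms:
146.0 x − 98.8 y = -15884.54
182.6 x + 278.6 y = -22722.65
Solving the 2×2 system: x ≈ -113.6, y ≈ -7.1 km.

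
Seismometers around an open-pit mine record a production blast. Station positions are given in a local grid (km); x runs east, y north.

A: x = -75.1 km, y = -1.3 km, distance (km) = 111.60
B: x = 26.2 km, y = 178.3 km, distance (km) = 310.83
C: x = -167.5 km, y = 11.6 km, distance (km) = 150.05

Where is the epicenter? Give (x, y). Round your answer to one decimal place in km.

-83.3 km east, -112.6 km north

Circle about each station: (x + 75.1)² + (y + 1.3)² = 111.60²; (x − 26.2)² + (y − 178.3)² = 310.83²; (x + 167.5)² + (y − 11.6)² = 150.05².
Subtracting pairs of circle equations eliminates x²+y² and gives linear equations (the radical axes):
202.6 x + 359.2 y = -57325.10
-184.8 x + 25.8 y = 12488.67
Solving the 2×2 system: x ≈ -83.3, y ≈ -112.6 km.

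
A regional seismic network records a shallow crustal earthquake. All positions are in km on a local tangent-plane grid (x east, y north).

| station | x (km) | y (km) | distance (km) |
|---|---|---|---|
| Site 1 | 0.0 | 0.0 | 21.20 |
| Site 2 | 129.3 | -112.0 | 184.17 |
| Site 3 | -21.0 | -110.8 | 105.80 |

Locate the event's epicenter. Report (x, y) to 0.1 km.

-20.6 km east, -5.0 km north

Circle about each station: x² + y² = 21.20²; (x − 129.3)² + (y + 112.0)² = 184.17²; (x + 21.0)² + (y + 110.8)² = 105.80².
Subtracting the Site 1 equation from the Site 2 and Site 3 equations removes the quadratic terms:
258.6 x − 224.0 y = -4206.66
-42.0 x − 221.6 y = 1973.44
Solving the 2×2 system: x ≈ -20.6, y ≈ -5.0 km.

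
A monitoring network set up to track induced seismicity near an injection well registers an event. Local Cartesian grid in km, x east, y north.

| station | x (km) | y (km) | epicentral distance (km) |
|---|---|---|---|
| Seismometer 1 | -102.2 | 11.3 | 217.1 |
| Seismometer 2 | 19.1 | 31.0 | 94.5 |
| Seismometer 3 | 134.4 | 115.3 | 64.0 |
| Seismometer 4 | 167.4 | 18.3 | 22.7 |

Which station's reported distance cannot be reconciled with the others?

Solve using three stations at a time. Using Seismometer 1, Seismometer 2, Seismometer 3 (subtract circle equations pairwise → linear system) gives (x, y) ≈ (110.3, 56.0).
Distances from that point to each station vs reported:
  Seismometer 1: calculated 217.1 vs reported 217.1 → residual 0.0 km
  Seismometer 2: calculated 94.5 vs reported 94.5 → residual 0.0 km
  Seismometer 3: calculated 64.0 vs reported 64.0 → residual 0.0 km
  Seismometer 4: calculated 68.4 vs reported 22.7 → residual 45.7 km
Seismometer 1, Seismometer 2, Seismometer 3 are mutually consistent (residuals ≈ 0); Seismometer 4 is off by 45.7 km.

Seismometer 4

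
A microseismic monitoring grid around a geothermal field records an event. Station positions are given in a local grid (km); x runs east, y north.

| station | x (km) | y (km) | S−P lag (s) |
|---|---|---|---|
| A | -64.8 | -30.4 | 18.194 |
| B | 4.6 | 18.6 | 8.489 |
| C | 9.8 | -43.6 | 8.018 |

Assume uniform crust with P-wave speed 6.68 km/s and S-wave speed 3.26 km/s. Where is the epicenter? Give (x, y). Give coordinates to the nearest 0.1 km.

49.5 km east, -11.5 km north

Distance from S−P lag: d = Δt · v_P v_S / (v_P − v_S) = Δt · (6.68·3.26)/(6.68−3.26) ≈ 6.3675·Δt.
So d_A = 115.85, d_B = 54.05, d_C = 51.05 km.
Circle about each station: (x + 64.8)² + (y + 30.4)² = 115.85²; (x − 4.6)² + (y − 18.6)² = 54.05²; (x − 9.8)² + (y + 43.6)² = 51.05².
Subtracting the A equation from the B and C equations removes the quadratic terms:
138.8 x + 98.0 y = 5743.74
149.2 x − 26.4 y = 7688.92
Solving the 2×2 system: x ≈ 49.5, y ≈ -11.5 km.
Check against A (with the unrounded x, y): √((x + 64.8)²+(y + 30.4)²) = 115.85 ≈ 115.85 km. ✓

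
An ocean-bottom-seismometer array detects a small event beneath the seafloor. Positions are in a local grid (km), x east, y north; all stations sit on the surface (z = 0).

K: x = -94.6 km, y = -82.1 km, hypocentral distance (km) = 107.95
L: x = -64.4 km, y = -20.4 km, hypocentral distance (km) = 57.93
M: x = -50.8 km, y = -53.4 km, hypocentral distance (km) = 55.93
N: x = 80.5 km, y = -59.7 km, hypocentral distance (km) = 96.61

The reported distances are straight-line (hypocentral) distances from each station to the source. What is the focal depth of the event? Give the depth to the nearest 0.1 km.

Each station gives a sphere (x−x_i)² + (y−y_i)² + z² = d_i² (stations at z=0).
Subtracting the K sphere from L and M: z² cancels, leaving linear equations in x and y:
60.4 x + 123.4 y = -2828.73
87.6 x + 57.4 y = -1732.33
Solving: x ≈ -7.000, y ≈ -19.497 km (keep extra digits for the depth step; rounded: -7.0, -19.5).
Then from the K sphere: z² = 107.95² − (x + 94.6)² − (y + 82.1)² with x = -7.000, y = -19.497, so z ≈ 7.766 ≈ 7.8 km.

z ≈ 7.8 km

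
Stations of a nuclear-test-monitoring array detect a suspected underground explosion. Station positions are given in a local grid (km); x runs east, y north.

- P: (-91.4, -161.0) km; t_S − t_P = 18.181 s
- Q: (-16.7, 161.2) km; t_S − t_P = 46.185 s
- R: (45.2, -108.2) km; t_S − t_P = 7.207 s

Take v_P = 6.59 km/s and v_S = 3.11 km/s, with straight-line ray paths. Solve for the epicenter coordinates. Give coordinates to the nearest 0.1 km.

Distance from S−P lag: d = Δt · v_P v_S / (v_P − v_S) = Δt · (6.59·3.11)/(6.59−3.11) ≈ 5.8893·Δt.
So d_P = 107.07, d_Q = 272.00, d_R = 42.44 km.
Circle about each station: (x + 91.4)² + (y + 161.0)² = 107.07²; (x + 16.7)² + (y − 161.2)² = 272.00²; (x − 45.2)² + (y + 108.2)² = 42.44².
Subtracting the P equation from the Q and R equations removes the quadratic terms:
149.4 x + 644.4 y = -70530.65
273.2 x + 105.6 y = -10861.85
Solving the 2×2 system: x ≈ 2.8, y ≈ -110.1 km.
Check against P (with the unrounded x, y): √((x + 91.4)²+(y + 161.0)²) = 107.07 ≈ 107.07 km. ✓

(2.8, -110.1)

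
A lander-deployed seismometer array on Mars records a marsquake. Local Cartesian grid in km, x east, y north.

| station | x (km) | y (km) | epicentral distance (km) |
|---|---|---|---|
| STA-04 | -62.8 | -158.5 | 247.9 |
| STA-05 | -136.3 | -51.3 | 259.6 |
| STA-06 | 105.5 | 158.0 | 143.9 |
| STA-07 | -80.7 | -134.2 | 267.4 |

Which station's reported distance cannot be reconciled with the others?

STA-07

Solve using three stations at a time. Using STA-04, STA-05, STA-06 (subtract circle equations pairwise → linear system) gives (x, y) ≈ (114.8, 14.4).
Distances from that point to each station vs reported:
  STA-04: calculated 247.9 vs reported 247.9 → residual 0.0 km
  STA-05: calculated 259.6 vs reported 259.6 → residual 0.0 km
  STA-06: calculated 143.9 vs reported 143.9 → residual 0.0 km
  STA-07: calculated 245.6 vs reported 267.4 → residual 21.8 km
STA-04, STA-05, STA-06 are mutually consistent (residuals ≈ 0); STA-07 is off by 21.8 km.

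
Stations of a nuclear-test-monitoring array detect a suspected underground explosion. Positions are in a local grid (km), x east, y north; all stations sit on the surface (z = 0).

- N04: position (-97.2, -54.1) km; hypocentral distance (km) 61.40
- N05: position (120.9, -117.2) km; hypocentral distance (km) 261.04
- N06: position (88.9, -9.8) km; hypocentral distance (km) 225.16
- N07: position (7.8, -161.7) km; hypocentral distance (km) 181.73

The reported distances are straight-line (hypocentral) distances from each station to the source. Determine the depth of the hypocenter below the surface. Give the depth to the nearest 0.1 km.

depth ≈ 54.3 km

Each station gives a sphere (x−x_i)² + (y−y_i)² + z² = d_i² (stations at z=0).
Subtracting the N04 sphere from N05 and N06: z² cancels, leaving linear equations in x and y:
436.2 x − 126.2 y = -48393.92
372.2 x + 88.6 y = -51302.47
Solving: x ≈ -125.697, y ≈ -50.992 km (keep extra digits for the depth step; rounded: -125.7, -51.0).
Then from the N04 sphere: z² = 61.40² − (x + 97.2)² − (y + 54.1)² with x = -125.697, y = -50.992, so z ≈ 54.298 ≈ 54.3 km.
Check against N07 (with the unrounded solution): distance 181.73 ≈ 181.73 km. ✓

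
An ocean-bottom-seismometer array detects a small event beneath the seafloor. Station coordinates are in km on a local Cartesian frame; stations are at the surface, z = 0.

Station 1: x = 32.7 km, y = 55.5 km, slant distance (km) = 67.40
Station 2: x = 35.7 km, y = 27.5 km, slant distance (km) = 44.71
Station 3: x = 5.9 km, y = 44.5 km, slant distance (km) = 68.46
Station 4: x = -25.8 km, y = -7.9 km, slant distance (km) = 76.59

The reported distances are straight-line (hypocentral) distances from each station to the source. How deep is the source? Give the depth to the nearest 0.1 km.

depth ≈ 31.8 km

Each station gives a sphere (x−x_i)² + (y−y_i)² + z² = d_i² (stations at z=0).
Subtracting the Station 1 sphere from Station 2 and Station 3: z² cancels, leaving linear equations in x and y:
6.0 x − 56.0 y = 424.98
-53.6 x − 22.0 y = -2278.49
Solving: x ≈ 43.702, y ≈ -2.906 km (keep extra digits for the depth step; rounded: 43.7, -2.9).
Then from the Station 1 sphere: z² = 67.40² − (x − 32.7)² − (y − 55.5)² with x = 43.702, y = -2.906, so z ≈ 31.788 ≈ 31.8 km.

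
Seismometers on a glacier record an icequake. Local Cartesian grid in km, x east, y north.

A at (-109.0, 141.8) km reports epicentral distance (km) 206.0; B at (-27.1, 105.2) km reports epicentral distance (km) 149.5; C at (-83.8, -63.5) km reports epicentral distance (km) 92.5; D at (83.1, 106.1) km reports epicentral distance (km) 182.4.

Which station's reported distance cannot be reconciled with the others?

Solve using three stations at a time. Using A, B, D (subtract circle equations pairwise → linear system) gives (x, y) ≈ (-20.3, -44.1).
Distances from that point to each station vs reported:
  A: calculated 206.0 vs reported 206.0 → residual 0.0 km
  B: calculated 149.4 vs reported 149.5 → residual 0.1 km
  C: calculated 66.4 vs reported 92.5 → residual 26.1 km
  D: calculated 182.4 vs reported 182.4 → residual 0.0 km
A, B, D are mutually consistent (residuals ≈ 0); C is off by 26.1 km.

C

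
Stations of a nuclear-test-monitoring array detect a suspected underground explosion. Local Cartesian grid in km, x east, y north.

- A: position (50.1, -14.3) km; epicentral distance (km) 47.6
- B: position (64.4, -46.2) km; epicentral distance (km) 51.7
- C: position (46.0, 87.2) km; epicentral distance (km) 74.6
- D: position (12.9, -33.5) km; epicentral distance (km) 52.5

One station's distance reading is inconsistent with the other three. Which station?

Solve using three stations at a time. Using A, C, D (subtract circle equations pairwise → linear system) gives (x, y) ≈ (16.0, 18.9).
Distances from that point to each station vs reported:
  A: calculated 47.6 vs reported 47.6 → residual 0.0 km
  B: calculated 81.1 vs reported 51.7 → residual 29.4 km
  C: calculated 74.6 vs reported 74.6 → residual 0.0 km
  D: calculated 52.5 vs reported 52.5 → residual 0.0 km
A, C, D are mutually consistent (residuals ≈ 0); B is off by 29.4 km.

B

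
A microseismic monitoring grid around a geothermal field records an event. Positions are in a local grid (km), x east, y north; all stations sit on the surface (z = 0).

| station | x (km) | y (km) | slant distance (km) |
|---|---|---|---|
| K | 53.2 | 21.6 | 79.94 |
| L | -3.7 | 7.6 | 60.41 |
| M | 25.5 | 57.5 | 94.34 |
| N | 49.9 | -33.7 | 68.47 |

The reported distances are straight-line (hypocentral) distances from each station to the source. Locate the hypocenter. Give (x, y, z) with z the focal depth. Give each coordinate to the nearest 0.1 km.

(8.9, -18.9, 52.8)

Each station gives a sphere (x−x_i)² + (y−y_i)² + z² = d_i² (stations at z=0).
Subtracting the K sphere from L and M: z² cancels, leaving linear equations in x and y:
-113.8 x − 28.0 y = -484.31
-55.4 x + 71.8 y = -1849.93
Solving: x ≈ 8.905, y ≈ -18.894 km (keep extra digits for the depth step; rounded: 8.9, -18.9).
Then from the K sphere: z² = 79.94² − (x − 53.2)² − (y − 21.6)² with x = 8.905, y = -18.894, so z ≈ 52.807 ≈ 52.8 km.
Check against N (with the unrounded solution): distance 68.47 ≈ 68.47 km. ✓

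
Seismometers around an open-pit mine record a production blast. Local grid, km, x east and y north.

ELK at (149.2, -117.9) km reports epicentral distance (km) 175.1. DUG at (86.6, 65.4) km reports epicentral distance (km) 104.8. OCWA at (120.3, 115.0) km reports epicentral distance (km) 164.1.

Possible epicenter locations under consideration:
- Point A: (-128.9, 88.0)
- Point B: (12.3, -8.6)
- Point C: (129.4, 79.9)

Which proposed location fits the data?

For each candidate, compare |candidate − station| to the reported distance:
Point A: residuals ELK 170.9, DUG 111.9, OCWA 86.6 → max 170.9 km
Point B: residuals ELK 0.1, DUG 0.1, OCWA 0.0 → max 0.1 km
Point C: residuals ELK 23.7, DUG 59.6, OCWA 127.8 → max 127.8 km
Only Point B has all residuals ≈ 0.

Point B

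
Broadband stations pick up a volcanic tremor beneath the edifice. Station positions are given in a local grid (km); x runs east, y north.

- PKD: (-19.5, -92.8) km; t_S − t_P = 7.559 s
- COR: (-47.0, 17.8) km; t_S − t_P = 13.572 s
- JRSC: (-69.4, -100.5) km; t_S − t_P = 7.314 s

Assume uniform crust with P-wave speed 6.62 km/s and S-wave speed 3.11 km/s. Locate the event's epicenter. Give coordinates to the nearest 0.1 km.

-51.1 km east, -61.7 km north

Distance from S−P lag: d = Δt · v_P v_S / (v_P − v_S) = Δt · (6.62·3.11)/(6.62−3.11) ≈ 5.8656·Δt.
So d_PKD = 44.34, d_COR = 79.61, d_JRSC = 42.90 km.
Circle about each station: (x + 19.5)² + (y + 92.8)² = 44.34²; (x + 47.0)² + (y − 17.8)² = 79.61²; (x + 69.4)² + (y + 100.5)² = 42.90².
Subtracting pairs of circle equations eliminates x²+y² and gives linear equations (the radical axes):
-55.0 x + 221.2 y = -10837.97
-99.8 x − 15.4 y = 6050.15
Solving the 2×2 system: x ≈ -51.1, y ≈ -61.7 km.
Check against PKD (with the unrounded x, y): √((x + 19.5)²+(y + 92.8)²) = 44.34 ≈ 44.34 km. ✓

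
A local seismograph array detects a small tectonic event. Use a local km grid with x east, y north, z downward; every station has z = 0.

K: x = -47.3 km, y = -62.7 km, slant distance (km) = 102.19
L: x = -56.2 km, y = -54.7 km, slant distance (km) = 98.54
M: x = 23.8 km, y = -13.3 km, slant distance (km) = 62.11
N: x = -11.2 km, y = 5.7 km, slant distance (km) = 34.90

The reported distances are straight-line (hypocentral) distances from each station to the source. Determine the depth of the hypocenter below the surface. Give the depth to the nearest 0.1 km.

24.7 km

Each station gives a sphere (x−x_i)² + (y−y_i)² + z² = d_i² (stations at z=0).
Subtracting the K sphere from L and M: z² cancels, leaving linear equations in x and y:
-17.8 x + 16.0 y = 714.61
142.2 x + 98.8 y = 1159.89
Solving: x ≈ -12.902, y ≈ 30.310 km (keep extra digits for the depth step; rounded: -12.9, 30.3).
Then from the K sphere: z² = 102.19² − (x + 47.3)² − (y + 62.7)² with x = -12.902, y = 30.310, so z ≈ 24.672 ≈ 24.7 km.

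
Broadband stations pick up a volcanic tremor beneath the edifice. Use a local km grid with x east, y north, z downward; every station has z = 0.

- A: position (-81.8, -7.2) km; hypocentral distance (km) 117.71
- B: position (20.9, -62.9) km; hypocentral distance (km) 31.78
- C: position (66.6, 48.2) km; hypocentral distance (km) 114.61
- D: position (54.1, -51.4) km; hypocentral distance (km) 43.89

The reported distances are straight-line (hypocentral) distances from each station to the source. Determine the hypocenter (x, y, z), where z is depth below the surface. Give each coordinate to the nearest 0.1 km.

(22.3, -53.1, 30.2)

Each station gives a sphere (x−x_i)² + (y−y_i)² + z² = d_i² (stations at z=0).
Subtracting the A sphere from B and C: z² cancels, leaving linear equations in x and y:
205.4 x − 111.4 y = 10495.82
296.8 x + 110.8 y = 735.91
Solving: x ≈ 22.302, y ≈ -53.098 km (keep extra digits for the depth step; rounded: 22.3, -53.1).
Then from the A sphere: z² = 117.71² − (x + 81.8)² − (y + 7.2)² with x = 22.302, y = -53.098, so z ≈ 30.196 ≈ 30.2 km.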